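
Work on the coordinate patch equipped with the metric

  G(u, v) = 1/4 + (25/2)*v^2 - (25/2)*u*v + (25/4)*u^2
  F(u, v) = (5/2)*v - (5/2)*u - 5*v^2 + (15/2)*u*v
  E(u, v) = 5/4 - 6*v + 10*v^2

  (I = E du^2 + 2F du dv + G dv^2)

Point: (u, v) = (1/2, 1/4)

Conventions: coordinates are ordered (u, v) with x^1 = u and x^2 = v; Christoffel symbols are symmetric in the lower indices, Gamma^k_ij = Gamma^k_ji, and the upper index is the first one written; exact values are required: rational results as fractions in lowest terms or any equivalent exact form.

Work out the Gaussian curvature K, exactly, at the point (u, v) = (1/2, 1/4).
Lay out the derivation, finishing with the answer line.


E = 3/8, F = 0, G = 33/32, EG - F^2 = 99/256 at the point
E_u = 0, E_v = -1, F_u = -5/8, F_v = 15/4, G_u = 25/8, G_v = 0
E_vv = 20, F_uv = 15/2, G_uu = 25/2
Compute both Brioschi determinants and normalise by (EG - F^2)^2.
M1 = [[-E_vv/2 + F_uv - G_uu/2, E_u/2, F_u - E_v/2], [F_v - G_u/2, E, F], [G_v/2, F, G]] = [[-35/4, 0, -1/8], [35/16, 3/8, 0], [0, 0, 33/32]]; det M1 = -3465/1024
M2 = [[0, E_v/2, G_u/2], [E_v/2, E, F], [G_u/2, F, G]] = [[0, -1/2, 25/16], [-1/2, 3/8, 0], [25/16, 0, 33/32]]; det M2 = -2403/2048
det M1 - det M2 = -4527/2048; K = -4527/2048 / (99/256)^2 = -16096/1089

Answer: K = -16096/1089


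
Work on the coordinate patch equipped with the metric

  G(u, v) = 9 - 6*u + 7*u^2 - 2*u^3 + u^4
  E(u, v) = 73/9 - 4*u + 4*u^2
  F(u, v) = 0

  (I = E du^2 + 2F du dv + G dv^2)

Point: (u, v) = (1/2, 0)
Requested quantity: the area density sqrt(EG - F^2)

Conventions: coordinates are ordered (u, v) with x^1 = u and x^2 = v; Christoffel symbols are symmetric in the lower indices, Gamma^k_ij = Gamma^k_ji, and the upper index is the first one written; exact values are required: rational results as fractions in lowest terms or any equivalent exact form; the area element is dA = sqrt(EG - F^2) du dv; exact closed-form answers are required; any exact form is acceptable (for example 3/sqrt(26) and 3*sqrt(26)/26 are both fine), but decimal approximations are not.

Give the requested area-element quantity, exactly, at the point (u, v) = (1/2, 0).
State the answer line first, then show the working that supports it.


Answer: sqrt(EG - F^2) = 22/3

E = 64/9, F = 0, G = 121/16; EG - F^2 = 484/9


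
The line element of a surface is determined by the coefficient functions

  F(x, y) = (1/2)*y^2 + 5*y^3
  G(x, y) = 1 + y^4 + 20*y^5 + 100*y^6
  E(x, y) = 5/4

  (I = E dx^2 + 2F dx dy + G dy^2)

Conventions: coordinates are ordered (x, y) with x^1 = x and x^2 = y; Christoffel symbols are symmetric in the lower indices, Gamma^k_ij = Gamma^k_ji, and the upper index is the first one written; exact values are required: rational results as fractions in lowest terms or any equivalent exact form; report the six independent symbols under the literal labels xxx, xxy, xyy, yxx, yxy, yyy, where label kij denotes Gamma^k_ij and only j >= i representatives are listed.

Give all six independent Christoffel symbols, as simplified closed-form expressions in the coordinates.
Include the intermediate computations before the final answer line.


E = 5/4; F = (1/2)*y^2 + 5*y^3; G = 1 + y^4 + 20*y^5 + 100*y^6
Gamma^k_ij = (1/2) g^{kl} (d_i g_jl + d_j g_il - d_l g_ij), with g^inv = (1/(EG-F^2)) [[G, -F], [-F, E]]
first partials: E_x = 0, E_y = 0, F_x = 0, F_y = y + 15*y^2, G_x = 0, G_y = 4*y^3 + 100*y^4 + 600*y^5
D = EG - F^2 = 5/4 + y^4 + 20*y^5 + 100*y^6
expanded: Gamma^x_xx = (G E_x - 2F F_x + F E_y)/(2D), Gamma^x_xy = (G E_y - F G_x)/(2D), Gamma^x_yy = (2G F_y - G G_x - F G_y)/(2D), Gamma^y_xx = (2E F_x - E E_y - F E_x)/(2D), Gamma^y_xy = (E G_x - F E_y)/(2D), Gamma^y_yy = (E G_y - 2F F_y + F G_x)/(2D); substitute and cancel common factors

Answer: Gamma_xxx = 0, Gamma_xxy = 0, Gamma_xyy = (60*y^2 + 4*y)/(400*y^6 + 80*y^5 + 4*y^4 + 5), Gamma_yxx = 0, Gamma_yxy = 0, Gamma_yyy = (1200*y^5 + 200*y^4 + 8*y^3)/(400*y^6 + 80*y^5 + 4*y^4 + 5)


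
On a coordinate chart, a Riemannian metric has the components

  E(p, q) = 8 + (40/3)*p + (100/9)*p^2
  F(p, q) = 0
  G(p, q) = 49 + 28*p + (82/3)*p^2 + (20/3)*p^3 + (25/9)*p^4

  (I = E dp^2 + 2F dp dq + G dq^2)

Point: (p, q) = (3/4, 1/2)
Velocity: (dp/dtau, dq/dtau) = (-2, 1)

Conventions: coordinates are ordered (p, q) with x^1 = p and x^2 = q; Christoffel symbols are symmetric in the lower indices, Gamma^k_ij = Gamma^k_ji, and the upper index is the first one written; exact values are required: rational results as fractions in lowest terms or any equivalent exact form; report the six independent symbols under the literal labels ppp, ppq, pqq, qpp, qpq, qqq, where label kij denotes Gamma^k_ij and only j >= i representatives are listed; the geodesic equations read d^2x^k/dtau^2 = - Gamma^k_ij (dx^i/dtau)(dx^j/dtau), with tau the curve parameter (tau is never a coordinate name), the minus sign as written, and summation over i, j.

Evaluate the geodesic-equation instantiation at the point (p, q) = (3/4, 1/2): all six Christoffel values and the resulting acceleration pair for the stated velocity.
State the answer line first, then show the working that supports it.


Answer: Gamma_ppp = 60/97, Gamma_ppq = 0, Gamma_pqq = -1359/776, Gamma_qpp = 0, Gamma_qpq = 72/151, Gamma_qqq = 0; accelerations (d^2p/dtau^2, d^2q/dtau^2) = (-561/776, 288/151)

E = 97/4, F = 0, G = 22801/256 at the point
E_p = 30, E_q = 0, F_p = 0, F_q = 0, G_p = 1359/16, G_q = 0
EG - F^2 = 2211697/1024;  g^inv = (1024/2211697) * [[22801/256, 0], [0, 97/4]]
first-kind symbols [ij,l] = (1/2)(d_i g_jl + d_j g_il - d_l g_ij): [pp,p] = E_p/2 = 15, [pp,q] = F_p - E_q/2 = 0, [pq,p] = E_q/2 = 0, [pq,q] = G_p/2 = 1359/32, [qq,p] = F_q - G_p/2 = -1359/32, [qq,q] = G_q/2 = 0
Gamma^p_ij = (G*[ij,p] - F*[ij,q])/(EG - F^2), Gamma^q_ij = (E*[ij,q] - F*[ij,p])/(EG - F^2)
Gamma_ppp = 60/97, Gamma_ppq = 0, Gamma_pqq = -1359/776, Gamma_qpp = 0, Gamma_qpq = 72/151, Gamma_qqq = 0
d^2p/dtau^2 = -(Gamma_ppp*(-2)^2 + 2*Gamma_ppq*(-2)*(1) + Gamma_pqq*(1)^2) = -561/776
d^2q/dtau^2 = -(Gamma_qpp*(-2)^2 + 2*Gamma_qpq*(-2)*(1) + Gamma_qqq*(1)^2) = 288/151


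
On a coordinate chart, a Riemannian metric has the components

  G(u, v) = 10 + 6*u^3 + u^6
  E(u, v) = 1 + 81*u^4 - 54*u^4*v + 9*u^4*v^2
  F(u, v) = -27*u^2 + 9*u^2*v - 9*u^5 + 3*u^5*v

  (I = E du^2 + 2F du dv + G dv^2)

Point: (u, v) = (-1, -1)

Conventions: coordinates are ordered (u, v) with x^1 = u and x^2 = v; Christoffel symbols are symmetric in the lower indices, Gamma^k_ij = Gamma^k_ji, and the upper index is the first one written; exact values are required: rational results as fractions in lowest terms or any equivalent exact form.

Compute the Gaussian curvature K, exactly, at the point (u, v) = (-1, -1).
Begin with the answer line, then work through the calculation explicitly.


Answer: K = -9/22201

E = 145, F = -24, G = 5, EG - F^2 = 149 at the point
E_u = -576, E_v = -72, F_u = 12, F_v = 6, G_u = 12, G_v = 0
E_vv = 18, F_uv = -3, G_uu = -6
The intrinsic route: Brioschi's K = (det M1 - det M2)/(EG - F^2)^2.
M1 = [[-E_vv/2 + F_uv - G_uu/2, E_u/2, F_u - E_v/2], [F_v - G_u/2, E, F], [G_v/2, F, G]] = [[-9, -288, 48], [0, 145, -24], [0, -24, 5]]; det M1 = -1341
M2 = [[0, E_v/2, G_u/2], [E_v/2, E, F], [G_u/2, F, G]] = [[0, -36, 6], [-36, 145, -24], [6, -24, 5]]; det M2 = -1332
det M1 - det M2 = -9; K = -9 / (149)^2 = -9/22201


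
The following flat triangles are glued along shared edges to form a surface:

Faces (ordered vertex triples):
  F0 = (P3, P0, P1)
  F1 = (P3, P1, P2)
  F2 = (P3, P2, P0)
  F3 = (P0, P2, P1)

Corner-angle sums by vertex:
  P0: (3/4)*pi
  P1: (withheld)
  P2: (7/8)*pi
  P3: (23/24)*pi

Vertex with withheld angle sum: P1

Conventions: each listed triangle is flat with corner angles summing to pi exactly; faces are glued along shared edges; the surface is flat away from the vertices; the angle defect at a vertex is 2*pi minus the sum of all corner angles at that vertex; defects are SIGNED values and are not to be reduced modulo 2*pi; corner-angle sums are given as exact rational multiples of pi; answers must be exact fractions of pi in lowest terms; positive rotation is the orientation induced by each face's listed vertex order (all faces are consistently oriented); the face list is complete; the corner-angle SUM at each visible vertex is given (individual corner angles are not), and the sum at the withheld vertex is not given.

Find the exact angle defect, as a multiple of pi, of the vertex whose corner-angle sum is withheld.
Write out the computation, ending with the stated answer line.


V = 4, E = 6, F = 4; chi = V - E + F = 2
Gauss-Bonnet: total defect = 2*pi*chi = 4*pi; visible defects sum to (41/12)*pi

Answer: defect(P1) = (7/12)*pi


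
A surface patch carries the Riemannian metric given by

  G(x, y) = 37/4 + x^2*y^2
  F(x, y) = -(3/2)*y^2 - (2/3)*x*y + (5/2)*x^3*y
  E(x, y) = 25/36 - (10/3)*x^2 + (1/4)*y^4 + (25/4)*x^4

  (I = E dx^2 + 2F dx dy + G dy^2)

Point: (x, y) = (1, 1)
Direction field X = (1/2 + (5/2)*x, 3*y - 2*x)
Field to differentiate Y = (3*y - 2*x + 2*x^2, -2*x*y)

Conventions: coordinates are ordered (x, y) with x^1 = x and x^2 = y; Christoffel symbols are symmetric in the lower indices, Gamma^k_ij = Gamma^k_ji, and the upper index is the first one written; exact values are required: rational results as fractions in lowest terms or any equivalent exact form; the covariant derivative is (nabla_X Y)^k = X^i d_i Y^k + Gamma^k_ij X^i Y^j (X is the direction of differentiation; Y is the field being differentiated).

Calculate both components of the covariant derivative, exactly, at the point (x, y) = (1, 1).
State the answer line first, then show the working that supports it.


Answer: (nabla_X Y)^x = 174603/5683, (nabla_X Y)^y = -20648/5683

E = 139/36, F = 1/3, G = 41/4 at the point
E_x = 55/3, E_y = 1, F_x = 41/6, F_y = -7/6, G_x = 2, G_y = 2
EG - F^2 = 5683/144;  g^inv = (144/5683) * [[41/4, -1/3], [-1/3, 139/36]]
first-kind symbols [ij,l] = (1/2)(d_i g_jl + d_j g_il - d_l g_ij): [xx,x] = E_x/2 = 55/6, [xx,y] = F_x - E_y/2 = 19/3, [xy,x] = E_y/2 = 1/2, [xy,y] = G_x/2 = 1, [yy,x] = F_y - G_x/2 = -13/6, [yy,y] = G_y/2 = 1
Gamma^x_ij = (G*[ij,x] - F*[ij,y])/(EG - F^2), Gamma^y_ij = (E*[ij,y] - F*[ij,x])/(EG - F^2)
Gamma_xxx = 13226/5683, Gamma_xxy = 690/5683, Gamma_xyy = -3246/5683, Gamma_yxx = 9244/17049, Gamma_yxy = 532/5683, Gamma_yyy = 660/5683
X = (3, 1), Y = (3, -2) at the point


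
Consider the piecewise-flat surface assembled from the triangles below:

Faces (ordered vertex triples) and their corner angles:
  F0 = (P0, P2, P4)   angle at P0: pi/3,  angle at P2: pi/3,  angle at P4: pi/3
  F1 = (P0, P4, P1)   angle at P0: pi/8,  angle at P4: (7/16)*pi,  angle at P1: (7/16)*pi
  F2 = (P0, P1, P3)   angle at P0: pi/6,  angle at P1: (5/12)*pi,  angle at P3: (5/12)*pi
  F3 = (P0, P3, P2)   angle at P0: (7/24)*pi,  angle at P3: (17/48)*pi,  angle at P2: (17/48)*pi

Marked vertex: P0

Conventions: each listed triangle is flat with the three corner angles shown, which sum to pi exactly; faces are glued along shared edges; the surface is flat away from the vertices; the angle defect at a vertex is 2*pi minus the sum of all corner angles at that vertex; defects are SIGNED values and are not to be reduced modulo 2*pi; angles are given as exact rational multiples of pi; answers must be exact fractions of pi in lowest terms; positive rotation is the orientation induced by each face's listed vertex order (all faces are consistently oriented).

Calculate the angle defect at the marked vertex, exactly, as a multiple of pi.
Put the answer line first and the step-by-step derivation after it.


Answer: defect(P0) = (13/12)*pi

Sum of corner angles at P0: (11/12)*pi
defect = 2*pi - (11/12)*pi


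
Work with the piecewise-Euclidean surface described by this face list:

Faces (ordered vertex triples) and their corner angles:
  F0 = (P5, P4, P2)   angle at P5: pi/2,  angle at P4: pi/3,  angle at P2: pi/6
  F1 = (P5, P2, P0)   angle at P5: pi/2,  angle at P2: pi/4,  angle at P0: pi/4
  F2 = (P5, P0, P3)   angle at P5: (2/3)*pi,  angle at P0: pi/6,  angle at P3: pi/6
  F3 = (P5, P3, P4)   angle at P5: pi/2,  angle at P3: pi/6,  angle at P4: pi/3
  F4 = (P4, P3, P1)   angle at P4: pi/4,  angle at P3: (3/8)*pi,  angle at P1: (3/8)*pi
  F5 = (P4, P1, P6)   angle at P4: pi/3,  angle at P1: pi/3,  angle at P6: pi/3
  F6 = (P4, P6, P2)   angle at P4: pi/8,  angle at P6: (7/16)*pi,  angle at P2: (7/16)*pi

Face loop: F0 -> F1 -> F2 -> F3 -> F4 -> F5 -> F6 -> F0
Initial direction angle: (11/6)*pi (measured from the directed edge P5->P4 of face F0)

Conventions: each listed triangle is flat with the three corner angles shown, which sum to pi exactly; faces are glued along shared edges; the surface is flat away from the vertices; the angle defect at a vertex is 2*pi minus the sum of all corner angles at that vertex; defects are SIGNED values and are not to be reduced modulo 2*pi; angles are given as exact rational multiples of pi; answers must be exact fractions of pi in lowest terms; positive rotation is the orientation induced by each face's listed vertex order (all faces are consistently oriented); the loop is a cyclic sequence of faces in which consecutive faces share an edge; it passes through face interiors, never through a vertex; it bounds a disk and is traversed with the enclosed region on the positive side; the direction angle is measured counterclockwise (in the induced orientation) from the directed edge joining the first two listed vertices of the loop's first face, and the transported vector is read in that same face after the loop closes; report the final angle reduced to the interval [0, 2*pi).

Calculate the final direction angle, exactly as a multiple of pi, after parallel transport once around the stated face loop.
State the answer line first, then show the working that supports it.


Answer: final direction angle = (7/24)*pi

enclosed vertex P4: corner angles sum to (11/8)*pi, defect = 2*pi - (11/8)*pi = (5/8)*pi
enclosed vertex P5: corner angles sum to (13/6)*pi, defect = 2*pi - (13/6)*pi = -pi/6
summing the enclosed defects onto the initial angle, mod 2*pi in the induced orientation:
final angle = (11/6)*pi + (11/24)*pi = (7/24)*pi (mod 2*pi)


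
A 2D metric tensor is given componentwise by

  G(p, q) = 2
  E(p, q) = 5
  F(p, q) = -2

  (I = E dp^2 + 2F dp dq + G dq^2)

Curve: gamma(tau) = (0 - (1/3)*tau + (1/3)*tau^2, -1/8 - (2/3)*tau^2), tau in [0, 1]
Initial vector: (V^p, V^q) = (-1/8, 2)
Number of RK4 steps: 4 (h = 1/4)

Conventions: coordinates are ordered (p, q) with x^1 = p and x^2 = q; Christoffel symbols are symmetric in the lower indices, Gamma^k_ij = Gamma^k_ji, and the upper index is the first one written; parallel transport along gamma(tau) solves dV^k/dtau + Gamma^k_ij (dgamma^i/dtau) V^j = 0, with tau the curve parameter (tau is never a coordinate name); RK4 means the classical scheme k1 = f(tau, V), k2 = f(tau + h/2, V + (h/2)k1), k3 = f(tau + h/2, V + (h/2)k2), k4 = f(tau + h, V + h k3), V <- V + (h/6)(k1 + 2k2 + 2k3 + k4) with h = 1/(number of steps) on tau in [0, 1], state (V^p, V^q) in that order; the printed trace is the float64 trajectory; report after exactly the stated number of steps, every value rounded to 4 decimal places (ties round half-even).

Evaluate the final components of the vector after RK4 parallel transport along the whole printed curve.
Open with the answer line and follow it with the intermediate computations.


Answer: V^p = -0.1250, V^q = 2.0000

gamma'(tau) = (-1/3 + (2/3)*tau, -(4/3)*tau); f(tau, V)^k = -Gamma^k_ij(gamma(tau)) gamma'^i(tau) V^j; h = 1/4; intermediate values shown to 6 dp
curve data and Christoffel symbols at the stage parameters:
  tau = 0.000000: gamma = (0.000000, -0.125000), gamma' = (-0.333333, 0.000000); Gamma_ppp = 0.000000, Gamma_ppq = 0.000000, Gamma_pqq = 0.000000, Gamma_qpp = 0.000000, Gamma_qpq = 0.000000, Gamma_qqq = 0.000000
  tau = 0.125000: gamma = (-0.036458, -0.135417), gamma' = (-0.250000, -0.166667); Gamma_ppp = 0.000000, Gamma_ppq = 0.000000, Gamma_pqq = 0.000000, Gamma_qpp = 0.000000, Gamma_qpq = 0.000000, Gamma_qqq = 0.000000
  tau = 0.250000: gamma = (-0.062500, -0.166667), gamma' = (-0.166667, -0.333333); Gamma_ppp = 0.000000, Gamma_ppq = 0.000000, Gamma_pqq = 0.000000, Gamma_qpp = 0.000000, Gamma_qpq = 0.000000, Gamma_qqq = 0.000000
  tau = 0.375000: gamma = (-0.078125, -0.218750), gamma' = (-0.083333, -0.500000); Gamma_ppp = 0.000000, Gamma_ppq = 0.000000, Gamma_pqq = 0.000000, Gamma_qpp = 0.000000, Gamma_qpq = 0.000000, Gamma_qqq = 0.000000
  tau = 0.500000: gamma = (-0.083333, -0.291667), gamma' = (0.000000, -0.666667); Gamma_ppp = 0.000000, Gamma_ppq = 0.000000, Gamma_pqq = 0.000000, Gamma_qpp = 0.000000, Gamma_qpq = 0.000000, Gamma_qqq = 0.000000
  tau = 0.625000: gamma = (-0.078125, -0.385417), gamma' = (0.083333, -0.833333); Gamma_ppp = 0.000000, Gamma_ppq = 0.000000, Gamma_pqq = 0.000000, Gamma_qpp = 0.000000, Gamma_qpq = 0.000000, Gamma_qqq = 0.000000
  tau = 0.750000: gamma = (-0.062500, -0.500000), gamma' = (0.166667, -1.000000); Gamma_ppp = 0.000000, Gamma_ppq = 0.000000, Gamma_pqq = 0.000000, Gamma_qpp = 0.000000, Gamma_qpq = 0.000000, Gamma_qqq = 0.000000
  tau = 0.875000: gamma = (-0.036458, -0.635417), gamma' = (0.250000, -1.166667); Gamma_ppp = 0.000000, Gamma_ppq = 0.000000, Gamma_pqq = 0.000000, Gamma_qpp = 0.000000, Gamma_qpq = 0.000000, Gamma_qqq = 0.000000
  tau = 1.000000: gamma = (0.000000, -0.791667), gamma' = (0.333333, -1.333333); Gamma_ppp = 0.000000, Gamma_ppq = 0.000000, Gamma_pqq = 0.000000, Gamma_qpp = 0.000000, Gamma_qpq = 0.000000, Gamma_qqq = 0.000000
step 0: V^p = -0.1250, V^q = 2.0000
step 1: k1 = (0.000000, 0.000000), k2 = (0.000000, 0.000000), k3 = (0.000000, 0.000000), k4 = (0.000000, 0.000000); V <- V + (h/6)(k1 + 2k2 + 2k3 + k4): V^p = -0.1250, V^q = 2.0000
step 2: k1 = (0.000000, 0.000000), k2 = (0.000000, 0.000000), k3 = (0.000000, 0.000000), k4 = (0.000000, 0.000000); V <- V + (h/6)(k1 + 2k2 + 2k3 + k4): V^p = -0.1250, V^q = 2.0000
step 3: k1 = (0.000000, 0.000000), k2 = (0.000000, 0.000000), k3 = (0.000000, 0.000000), k4 = (0.000000, 0.000000); V <- V + (h/6)(k1 + 2k2 + 2k3 + k4): V^p = -0.1250, V^q = 2.0000
step 4: k1 = (0.000000, 0.000000), k2 = (0.000000, 0.000000), k3 = (0.000000, 0.000000), k4 = (0.000000, 0.000000); V <- V + (h/6)(k1 + 2k2 + 2k3 + k4): V^p = -0.1250, V^q = 2.0000


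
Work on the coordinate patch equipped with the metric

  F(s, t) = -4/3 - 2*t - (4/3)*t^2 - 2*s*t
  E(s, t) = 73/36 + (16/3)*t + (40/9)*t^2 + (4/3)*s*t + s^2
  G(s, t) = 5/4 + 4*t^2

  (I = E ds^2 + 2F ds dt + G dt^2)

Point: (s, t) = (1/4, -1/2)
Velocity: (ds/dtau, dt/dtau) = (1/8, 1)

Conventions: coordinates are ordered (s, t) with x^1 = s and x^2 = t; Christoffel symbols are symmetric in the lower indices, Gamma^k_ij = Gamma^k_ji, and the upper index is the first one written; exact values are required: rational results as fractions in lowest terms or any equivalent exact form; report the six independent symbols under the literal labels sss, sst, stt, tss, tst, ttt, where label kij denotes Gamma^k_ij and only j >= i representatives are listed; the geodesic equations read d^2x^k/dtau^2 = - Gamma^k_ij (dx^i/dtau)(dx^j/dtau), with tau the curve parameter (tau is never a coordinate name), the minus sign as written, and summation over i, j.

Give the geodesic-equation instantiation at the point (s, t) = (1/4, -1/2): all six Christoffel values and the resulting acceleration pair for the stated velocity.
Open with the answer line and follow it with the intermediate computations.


Answer: Gamma_sss = -44/1131, Gamma_sst = 792/377, Gamma_stt = -1992/377, Gamma_tss = 562/3393, Gamma_tst = 440/1131, Gamma_ttt = -704/377; accelerations (d^2s/dtau^2, d^2t/dtau^2) = (86123/18096, 191911/108576)

E = 53/144, F = -5/12, G = 9/4 at the point
E_s = -1/6, E_t = 11/9, F_s = 1, F_t = -7/6, G_s = 0, G_t = -4
EG - F^2 = 377/576;  g^inv = (576/377) * [[9/4, 5/12], [5/12, 53/144]]
first-kind symbols [ij,l] = (1/2)(d_i g_jl + d_j g_il - d_l g_ij): [ss,s] = E_s/2 = -1/12, [ss,t] = F_s - E_t/2 = 7/18, [st,s] = E_t/2 = 11/18, [st,t] = G_s/2 = 0, [tt,s] = F_t - G_s/2 = -7/6, [tt,t] = G_t/2 = -2
Gamma^s_ij = (G*[ij,s] - F*[ij,t])/(EG - F^2), Gamma^t_ij = (E*[ij,t] - F*[ij,s])/(EG - F^2)
Gamma_sss = -44/1131, Gamma_sst = 792/377, Gamma_stt = -1992/377, Gamma_tss = 562/3393, Gamma_tst = 440/1131, Gamma_ttt = -704/377
d^2s/dtau^2 = -(Gamma_sss*(1/8)^2 + 2*Gamma_sst*(1/8)*(1) + Gamma_stt*(1)^2) = 86123/18096
d^2t/dtau^2 = -(Gamma_tss*(1/8)^2 + 2*Gamma_tst*(1/8)*(1) + Gamma_ttt*(1)^2) = 191911/108576


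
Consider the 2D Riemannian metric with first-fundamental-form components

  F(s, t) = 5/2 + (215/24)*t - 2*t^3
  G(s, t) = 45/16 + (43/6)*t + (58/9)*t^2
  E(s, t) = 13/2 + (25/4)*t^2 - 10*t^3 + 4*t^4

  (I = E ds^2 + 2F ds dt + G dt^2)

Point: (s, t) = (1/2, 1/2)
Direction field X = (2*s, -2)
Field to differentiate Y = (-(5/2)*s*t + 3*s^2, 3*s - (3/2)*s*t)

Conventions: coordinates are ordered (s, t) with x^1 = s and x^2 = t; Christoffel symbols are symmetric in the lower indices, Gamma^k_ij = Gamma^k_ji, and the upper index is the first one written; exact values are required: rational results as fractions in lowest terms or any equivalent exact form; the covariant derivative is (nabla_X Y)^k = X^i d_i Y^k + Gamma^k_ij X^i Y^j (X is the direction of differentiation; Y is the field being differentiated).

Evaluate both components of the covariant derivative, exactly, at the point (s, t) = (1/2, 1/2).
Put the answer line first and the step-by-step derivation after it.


Answer: (nabla_X Y)^s = 89869/51920, (nabla_X Y)^t = 205023/51920

E = 113/16, F = 323/48, G = 1153/144 at the point
E_s = 0, E_t = 3/4, F_s = 0, F_t = 179/24, G_s = 0, G_t = 245/18
EG - F^2 = 3245/288;  g^inv = (288/3245) * [[1153/144, -323/48], [-323/48, 113/16]]
first-kind symbols [ij,l] = (1/2)(d_i g_jl + d_j g_il - d_l g_ij): [ss,s] = E_s/2 = 0, [ss,t] = F_s - E_t/2 = -3/8, [st,s] = E_t/2 = 3/8, [st,t] = G_s/2 = 0, [tt,s] = F_t - G_s/2 = 179/24, [tt,t] = G_t/2 = 245/36
Gamma^s_ij = (G*[ij,s] - F*[ij,t])/(EG - F^2), Gamma^t_ij = (E*[ij,t] - F*[ij,s])/(EG - F^2)
Gamma_sss = 2907/12980, Gamma_sst = 3459/12980, Gamma_stt = 16039/12980, Gamma_tss = -3051/12980, Gamma_tst = -2907/12980, Gamma_ttt = -2447/12980
X = (1, -2), Y = (1/8, 9/8) at the point


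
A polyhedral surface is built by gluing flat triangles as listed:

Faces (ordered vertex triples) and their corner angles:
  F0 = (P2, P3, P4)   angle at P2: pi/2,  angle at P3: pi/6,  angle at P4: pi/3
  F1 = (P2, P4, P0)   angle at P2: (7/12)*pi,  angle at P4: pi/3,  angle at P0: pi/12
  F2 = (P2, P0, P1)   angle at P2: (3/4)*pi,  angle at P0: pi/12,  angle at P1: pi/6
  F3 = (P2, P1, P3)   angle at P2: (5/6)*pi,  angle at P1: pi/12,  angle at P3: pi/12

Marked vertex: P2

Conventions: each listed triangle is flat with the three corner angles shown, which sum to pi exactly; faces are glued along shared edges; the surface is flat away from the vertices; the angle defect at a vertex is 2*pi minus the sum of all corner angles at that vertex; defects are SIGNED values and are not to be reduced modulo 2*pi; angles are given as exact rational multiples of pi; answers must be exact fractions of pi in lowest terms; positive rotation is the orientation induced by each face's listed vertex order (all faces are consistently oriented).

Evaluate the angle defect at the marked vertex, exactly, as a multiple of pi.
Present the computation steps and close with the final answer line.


Sum of corner angles at P2: (8/3)*pi
defect = 2*pi - (8/3)*pi

Answer: defect(P2) = (-2/3)*pi


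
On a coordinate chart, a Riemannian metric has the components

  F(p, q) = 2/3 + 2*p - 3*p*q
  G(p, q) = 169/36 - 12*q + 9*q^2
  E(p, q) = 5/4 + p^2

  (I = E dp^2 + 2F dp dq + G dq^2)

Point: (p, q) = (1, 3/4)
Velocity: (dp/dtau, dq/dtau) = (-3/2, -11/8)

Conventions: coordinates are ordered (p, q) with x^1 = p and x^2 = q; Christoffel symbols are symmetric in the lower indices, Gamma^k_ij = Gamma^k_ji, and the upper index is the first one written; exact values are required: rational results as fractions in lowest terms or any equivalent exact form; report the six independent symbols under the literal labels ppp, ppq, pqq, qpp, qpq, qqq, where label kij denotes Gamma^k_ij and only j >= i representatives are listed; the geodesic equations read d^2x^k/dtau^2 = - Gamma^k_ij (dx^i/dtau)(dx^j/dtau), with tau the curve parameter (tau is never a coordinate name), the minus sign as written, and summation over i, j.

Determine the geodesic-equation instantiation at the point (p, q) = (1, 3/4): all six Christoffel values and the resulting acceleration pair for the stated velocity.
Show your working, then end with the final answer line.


E = 9/4, F = 5/12, G = 109/144 at the point
E_p = 2, E_q = 0, F_p = -1/4, F_q = -3, G_p = 0, G_q = 3/2
EG - F^2 = 881/576;  g^inv = (576/881) * [[109/144, -5/12], [-5/12, 9/4]]
first-kind symbols [ij,l] = (1/2)(d_i g_jl + d_j g_il - d_l g_ij): [pp,p] = E_p/2 = 1, [pp,q] = F_p - E_q/2 = -1/4, [pq,p] = E_q/2 = 0, [pq,q] = G_p/2 = 0, [qq,p] = F_q - G_p/2 = -3, [qq,q] = G_q/2 = 3/4
Gamma^p_ij = (G*[ij,p] - F*[ij,q])/(EG - F^2), Gamma^q_ij = (E*[ij,q] - F*[ij,p])/(EG - F^2)
Gamma_ppp = 496/881, Gamma_ppq = 0, Gamma_pqq = -1488/881, Gamma_qpp = -564/881, Gamma_qpq = 0, Gamma_qqq = 1692/881
d^2p/dtau^2 = -(Gamma_ppp*(-3/2)^2 + 2*Gamma_ppq*(-3/2)*(-11/8) + Gamma_pqq*(-11/8)^2) = 6789/3524
d^2q/dtau^2 = -(Gamma_qpp*(-3/2)^2 + 2*Gamma_qpq*(-3/2)*(-11/8) + Gamma_qqq*(-11/8)^2) = -30879/14096

Answer: Gamma_ppp = 496/881, Gamma_ppq = 0, Gamma_pqq = -1488/881, Gamma_qpp = -564/881, Gamma_qpq = 0, Gamma_qqq = 1692/881; accelerations (d^2p/dtau^2, d^2q/dtau^2) = (6789/3524, -30879/14096)


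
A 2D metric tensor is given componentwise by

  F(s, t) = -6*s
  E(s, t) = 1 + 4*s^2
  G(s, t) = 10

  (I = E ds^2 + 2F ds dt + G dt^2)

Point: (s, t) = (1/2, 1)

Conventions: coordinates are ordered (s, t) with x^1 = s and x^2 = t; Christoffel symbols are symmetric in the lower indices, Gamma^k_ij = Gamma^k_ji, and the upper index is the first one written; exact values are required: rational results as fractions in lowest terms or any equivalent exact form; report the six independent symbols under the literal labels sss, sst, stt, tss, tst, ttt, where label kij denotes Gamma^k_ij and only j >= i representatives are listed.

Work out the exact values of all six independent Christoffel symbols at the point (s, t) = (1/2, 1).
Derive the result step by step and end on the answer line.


E = 2, F = -3, G = 10 at the point
E_s = 4, E_t = 0, F_s = -6, F_t = 0, G_s = 0, G_t = 0
EG - F^2 = 11;  g^inv = (1/11) * [[10, 3], [3, 2]]
first-kind symbols [ij,l] = (1/2)(d_i g_jl + d_j g_il - d_l g_ij): [ss,s] = E_s/2 = 2, [ss,t] = F_s - E_t/2 = -6, [st,s] = E_t/2 = 0, [st,t] = G_s/2 = 0, [tt,s] = F_t - G_s/2 = 0, [tt,t] = G_t/2 = 0
Gamma^s_ij = (G*[ij,s] - F*[ij,t])/(EG - F^2), Gamma^t_ij = (E*[ij,t] - F*[ij,s])/(EG - F^2)

Answer: Gamma_sss = 2/11, Gamma_sst = 0, Gamma_stt = 0, Gamma_tss = -6/11, Gamma_tst = 0, Gamma_ttt = 0


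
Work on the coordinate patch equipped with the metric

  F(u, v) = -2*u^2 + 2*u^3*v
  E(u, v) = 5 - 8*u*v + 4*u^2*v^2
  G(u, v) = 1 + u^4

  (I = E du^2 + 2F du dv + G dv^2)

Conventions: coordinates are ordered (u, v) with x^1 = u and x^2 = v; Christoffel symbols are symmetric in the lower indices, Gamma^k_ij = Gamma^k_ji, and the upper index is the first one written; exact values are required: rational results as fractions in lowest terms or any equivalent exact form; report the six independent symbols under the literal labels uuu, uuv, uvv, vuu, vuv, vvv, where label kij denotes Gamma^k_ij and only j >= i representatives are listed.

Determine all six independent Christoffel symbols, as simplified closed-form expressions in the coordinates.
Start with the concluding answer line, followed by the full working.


Answer: Gamma_uuu = (4*u*v^2 - 4*v)/(u^4 + 4*u^2*v^2 - 8*u*v + 5), Gamma_uuv = (4*u^2*v - 4*u)/(u^4 + 4*u^2*v^2 - 8*u*v + 5), Gamma_uvv = 0, Gamma_vuu = 2*u^2*v/(u^4 + 4*u^2*v^2 - 8*u*v + 5), Gamma_vuv = 2*u^3/(u^4 + 4*u^2*v^2 - 8*u*v + 5), Gamma_vvv = 0

E = 5 - 8*u*v + 4*u^2*v^2; F = -2*u^2 + 2*u^3*v; G = 1 + u^4
Gamma^k_ij = (1/2) g^{kl} (d_i g_jl + d_j g_il - d_l g_ij), with g^inv = (1/(EG-F^2)) [[G, -F], [-F, E]]
first partials: E_u = -8*v + 8*u*v^2, E_v = -8*u + 8*u^2*v, F_u = -4*u + 6*u^2*v, F_v = 2*u^3, G_u = 4*u^3, G_v = 0
D = EG - F^2 = 5 - 8*u*v + 4*u^2*v^2 + u^4
expanded: Gamma^u_uu = (G E_u - 2F F_u + F E_v)/(2D), Gamma^u_uv = (G E_v - F G_u)/(2D), Gamma^u_vv = (2G F_v - G G_u - F G_v)/(2D), Gamma^v_uu = (2E F_u - E E_v - F E_u)/(2D), Gamma^v_uv = (E G_u - F E_v)/(2D), Gamma^v_vv = (E G_v - 2F F_v + F G_u)/(2D); substitute and cancel common factors


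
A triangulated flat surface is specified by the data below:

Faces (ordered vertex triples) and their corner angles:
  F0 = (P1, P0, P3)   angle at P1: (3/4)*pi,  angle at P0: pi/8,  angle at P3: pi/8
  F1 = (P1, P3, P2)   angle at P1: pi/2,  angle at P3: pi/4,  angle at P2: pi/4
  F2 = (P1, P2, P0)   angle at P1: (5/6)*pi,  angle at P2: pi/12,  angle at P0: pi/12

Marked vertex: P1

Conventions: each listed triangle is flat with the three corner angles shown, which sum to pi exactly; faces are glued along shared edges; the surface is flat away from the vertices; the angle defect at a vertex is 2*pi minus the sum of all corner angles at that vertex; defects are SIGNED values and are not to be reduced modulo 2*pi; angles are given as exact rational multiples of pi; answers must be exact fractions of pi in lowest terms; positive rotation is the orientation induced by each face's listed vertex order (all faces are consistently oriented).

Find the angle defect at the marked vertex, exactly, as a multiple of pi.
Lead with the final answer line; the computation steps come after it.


Answer: defect(P1) = -pi/12

Sum of corner angles at P1: (25/12)*pi
defect = 2*pi - (25/12)*pi


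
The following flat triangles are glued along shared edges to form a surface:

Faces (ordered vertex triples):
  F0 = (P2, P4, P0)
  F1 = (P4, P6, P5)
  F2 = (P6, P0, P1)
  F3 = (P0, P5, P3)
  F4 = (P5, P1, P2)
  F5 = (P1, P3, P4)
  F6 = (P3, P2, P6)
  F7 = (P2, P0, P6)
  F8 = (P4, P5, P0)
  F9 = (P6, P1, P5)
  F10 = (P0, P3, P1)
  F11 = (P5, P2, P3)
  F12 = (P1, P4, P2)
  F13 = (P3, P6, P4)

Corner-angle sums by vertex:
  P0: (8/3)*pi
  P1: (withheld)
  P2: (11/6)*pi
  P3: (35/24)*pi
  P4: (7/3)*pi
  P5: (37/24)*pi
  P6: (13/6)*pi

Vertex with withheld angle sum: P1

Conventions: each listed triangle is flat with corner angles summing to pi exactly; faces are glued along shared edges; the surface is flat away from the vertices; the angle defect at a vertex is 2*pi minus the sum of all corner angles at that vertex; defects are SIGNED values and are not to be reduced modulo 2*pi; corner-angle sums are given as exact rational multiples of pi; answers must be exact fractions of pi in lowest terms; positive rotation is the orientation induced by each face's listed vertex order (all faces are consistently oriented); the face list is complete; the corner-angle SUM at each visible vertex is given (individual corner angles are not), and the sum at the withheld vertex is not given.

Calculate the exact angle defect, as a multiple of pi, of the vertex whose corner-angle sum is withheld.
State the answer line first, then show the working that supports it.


Answer: defect(P1) = 0

V = 7, E = 21, F = 14; chi = V - E + F = 0
Gauss-Bonnet: total defect = 2*pi*chi = 0; visible defects sum to 0


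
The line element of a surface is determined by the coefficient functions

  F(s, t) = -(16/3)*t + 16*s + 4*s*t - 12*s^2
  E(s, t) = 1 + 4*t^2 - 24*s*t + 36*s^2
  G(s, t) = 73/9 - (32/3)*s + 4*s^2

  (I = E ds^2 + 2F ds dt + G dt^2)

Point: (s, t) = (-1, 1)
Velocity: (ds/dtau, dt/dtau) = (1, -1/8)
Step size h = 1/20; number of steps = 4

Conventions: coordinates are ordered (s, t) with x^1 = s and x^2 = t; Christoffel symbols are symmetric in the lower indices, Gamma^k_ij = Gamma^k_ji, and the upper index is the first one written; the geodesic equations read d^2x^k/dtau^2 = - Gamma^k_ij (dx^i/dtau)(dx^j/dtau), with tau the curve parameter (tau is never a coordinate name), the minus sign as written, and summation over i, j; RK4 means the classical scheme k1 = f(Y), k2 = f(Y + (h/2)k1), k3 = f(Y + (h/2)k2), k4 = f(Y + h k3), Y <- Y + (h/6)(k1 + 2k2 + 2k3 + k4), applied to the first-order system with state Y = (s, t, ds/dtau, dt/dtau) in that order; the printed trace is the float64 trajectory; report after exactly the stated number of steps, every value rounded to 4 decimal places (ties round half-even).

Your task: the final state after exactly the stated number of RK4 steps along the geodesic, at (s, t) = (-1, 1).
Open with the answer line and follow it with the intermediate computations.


Answer: s = -0.7861, t = 0.9667, ds/dtau = 1.1497, dt/dtau = -0.2163

f(Y) = (ds/dtau, dt/dtau, -Gamma^s_ij Y'^i Y'^j, -Gamma^t_ij Y'^i Y'^j) with the Gammas evaluated at the stage position; h = 0.050000; intermediate values shown to 6 dp
step 0: s = -1.0000, t = 1.0000, ds/dtau = 1.0000, dt/dtau = -0.1250
step 1:
  k1: at (s, t) = (-1.000000, 1.000000), (ds/dtau, dt/dtau) = (1.000000, -0.125000); Gamma_sss = -0.553137, Gamma_sst = 0.184379, Gamma_stt = 0.000000, Gamma_tss = 0.322663, Gamma_tst = -0.107554, Gamma_ttt = 0.000000; k1 = (1.000000, -0.125000, 0.599232, -0.349552)
  k2: at (s, t) = (-0.975000, 0.996875), (ds/dtau, dt/dtau) = (1.014981, -0.133739); Gamma_sss = -0.561350, Gamma_sst = 0.187117, Gamma_stt = 0.000000, Gamma_tss = 0.330399, Gamma_tst = -0.110133, Gamma_ttt = 0.000000; k2 = (1.014981, -0.133739, 0.629095, -0.370272)
  k3: at (s, t) = (-0.974625, 0.996657), (ds/dtau, dt/dtau) = (1.015727, -0.134257); Gamma_sss = -0.561486, Gamma_sst = 0.187162, Gamma_stt = 0.000000, Gamma_tss = 0.330539, Gamma_tst = -0.110180, Gamma_ttt = 0.000000; k3 = (1.015727, -0.134257, 0.630333, -0.371067)
  k4: at (s, t) = (-0.949214, 0.993287), (ds/dtau, dt/dtau) = (1.031517, -0.143553); Gamma_sss = -0.570075, Gamma_sst = 0.190025, Gamma_stt = 0.000000, Gamma_tss = 0.338778, Gamma_tst = -0.112926, Gamma_ttt = 0.000000; k4 = (1.031517, -0.143553, 0.662852, -0.393913)
  Y <- Y + (h/6)(k1 + 2k2 + 2k3 + k4): s = -0.9492, t = 0.9933, ds/dtau = 1.0315, dt/dtau = -0.1436
step 2:
  k1: at (s, t) = (-0.949226, 0.993295), (ds/dtau, dt/dtau) = (1.031508, -0.143551); Gamma_sss = -0.570071, Gamma_sst = 0.190024, Gamma_stt = 0.000000, Gamma_tss = 0.338773, Gamma_tst = -0.112924, Gamma_ttt = 0.000000; k1 = (1.031508, -0.143551, 0.662835, -0.393900)
  k2: at (s, t) = (-0.923438, 0.989707), (ds/dtau, dt/dtau) = (1.048079, -0.153399); Gamma_sss = -0.579036, Gamma_sst = 0.193012, Gamma_stt = 0.000000, Gamma_tss = 0.347538, Gamma_tst = -0.115846, Gamma_ttt = 0.000000; k2 = (1.048079, -0.153399, 0.698115, -0.419010)
  k3: at (s, t) = (-0.923024, 0.989460), (ds/dtau, dt/dtau) = (1.048961, -0.154026); Gamma_sss = -0.579195, Gamma_sst = 0.193065, Gamma_stt = 0.000000, Gamma_tss = 0.347708, Gamma_tst = -0.115903, Gamma_ttt = 0.000000; k3 = (1.048961, -0.154026, 0.699685, -0.420041)
  k4: at (s, t) = (-0.896778, 0.985594), (ds/dtau, dt/dtau) = (1.066492, -0.164553); Gamma_sss = -0.588593, Gamma_sst = 0.196198, Gamma_stt = 0.000000, Gamma_tss = 0.357088, Gamma_tst = -0.119029, Gamma_ttt = 0.000000; k4 = (1.066492, -0.164553, 0.738332, -0.447931)
  Y <- Y + (h/6)(k1 + 2k2 + 2k3 + k4): s = -0.8968, t = 0.9856, ds/dtau = 1.0665, dt/dtau = -0.1646
step 3:
  k1: at (s, t) = (-0.896792, 0.985604), (ds/dtau, dt/dtau) = (1.066481, -0.164551); Gamma_sss = -0.588587, Gamma_sst = 0.196196, Gamma_stt = 0.000000, Gamma_tss = 0.357081, Gamma_tst = -0.119027, Gamma_ttt = 0.000000; k1 = (1.066481, -0.164551, 0.738309, -0.447914)
  k2: at (s, t) = (-0.870130, 0.981490), (ds/dtau, dt/dtau) = (1.084939, -0.175748); Gamma_sss = -0.598419, Gamma_sst = 0.199473, Gamma_stt = 0.000000, Gamma_tss = 0.367104, Gamma_tst = -0.122368, Gamma_ttt = 0.000000; k2 = (1.084939, -0.175748, 0.780464, -0.478781)
  k3: at (s, t) = (-0.869668, 0.981210), (ds/dtau, dt/dtau) = (1.085992, -0.176520); Gamma_sss = -0.598607, Gamma_sst = 0.199536, Gamma_stt = 0.000000, Gamma_tss = 0.367313, Gamma_tst = -0.122438, Gamma_ttt = 0.000000; k3 = (1.085992, -0.176520, 0.782486, -0.480144)
  k4: at (s, t) = (-0.842492, 0.976778), (ds/dtau, dt/dtau) = (1.105605, -0.188558); Gamma_sss = -0.608941, Gamma_sst = 0.202980, Gamma_stt = 0.000000, Gamma_tss = 0.378097, Gamma_tst = -0.126032, Gamma_ttt = 0.000000; k4 = (1.105605, -0.188558, 0.828977, -0.514720)
  Y <- Y + (h/6)(k1 + 2k2 + 2k3 + k4): s = -0.8425, t = 0.9768, ds/dtau = 1.1056, dt/dtau = -0.1886
step 4:
  k1: at (s, t) = (-0.842509, 0.976790), (ds/dtau, dt/dtau) = (1.105591, -0.188555); Gamma_sss = -0.608934, Gamma_sst = 0.202978, Gamma_stt = 0.000000, Gamma_tss = 0.378089, Gamma_tst = -0.126030, Gamma_ttt = 0.000000; k1 = (1.105591, -0.188555, 0.828946, -0.514695)
  k2: at (s, t) = (-0.814869, 0.972077), (ds/dtau, dt/dtau) = (1.126314, -0.201422); Gamma_sss = -0.619769, Gamma_sst = 0.206590, Gamma_stt = 0.000000, Gamma_tss = 0.389673, Gamma_tst = -0.129891, Gamma_ttt = 0.000000; k2 = (1.126314, -0.201422, 0.879965, -0.553268)
  k3: at (s, t) = (-0.814351, 0.971755), (ds/dtau, dt/dtau) = (1.127590, -0.202386); Gamma_sss = -0.619993, Gamma_sst = 0.206664, Gamma_stt = 0.000000, Gamma_tss = 0.389934, Gamma_tst = -0.129978, Gamma_ttt = 0.000000; k3 = (1.127590, -0.202386, 0.882620, -0.555109)
  k4: at (s, t) = (-0.786129, 0.966671), (ds/dtau, dt/dtau) = (1.149722, -0.216310); Gamma_sss = -0.631415, Gamma_sst = 0.210472, Gamma_stt = 0.000000, Gamma_tss = 0.402477, Gamma_tst = -0.134159, Gamma_ttt = 0.000000; k4 = (1.149722, -0.216310, 0.939329, -0.598748)
  Y <- Y + (h/6)(k1 + 2k2 + 2k3 + k4): s = -0.7861, t = 0.9667, ds/dtau = 1.1497, dt/dtau = -0.2163


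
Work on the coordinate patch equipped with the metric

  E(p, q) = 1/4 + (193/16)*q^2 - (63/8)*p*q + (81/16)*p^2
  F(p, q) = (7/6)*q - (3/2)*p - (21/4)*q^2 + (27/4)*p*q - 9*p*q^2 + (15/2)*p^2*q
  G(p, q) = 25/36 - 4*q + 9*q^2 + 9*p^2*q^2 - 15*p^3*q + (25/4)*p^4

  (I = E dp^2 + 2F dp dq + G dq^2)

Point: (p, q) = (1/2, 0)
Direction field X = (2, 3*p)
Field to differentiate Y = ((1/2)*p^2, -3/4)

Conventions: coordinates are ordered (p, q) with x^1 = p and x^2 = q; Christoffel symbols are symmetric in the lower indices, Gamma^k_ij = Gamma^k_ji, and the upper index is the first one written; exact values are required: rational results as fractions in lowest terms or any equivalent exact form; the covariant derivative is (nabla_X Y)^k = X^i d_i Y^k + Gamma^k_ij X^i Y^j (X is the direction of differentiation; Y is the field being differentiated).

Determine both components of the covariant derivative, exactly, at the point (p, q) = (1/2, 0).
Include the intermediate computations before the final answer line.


E = 97/64, F = -3/4, G = 625/576 at the point
E_p = 81/16, E_q = -63/16, F_p = -3/2, F_q = 77/12, G_p = 25/8, G_q = -47/8
EG - F^2 = 39889/36864;  g^inv = (36864/39889) * [[625/576, 3/4], [3/4, 97/64]]
first-kind symbols [ij,l] = (1/2)(d_i g_jl + d_j g_il - d_l g_ij): [pp,p] = E_p/2 = 81/32, [pp,q] = F_p - E_q/2 = 15/32, [pq,p] = E_q/2 = -63/32, [pq,q] = G_p/2 = 25/16, [qq,p] = F_q - G_p/2 = 233/48, [qq,q] = G_q/2 = -47/16
Gamma^p_ij = (G*[ij,p] - F*[ij,q])/(EG - F^2), Gamma^q_ij = (E*[ij,q] - F*[ij,p])/(EG - F^2)
Gamma_ppp = 114210/39889, Gamma_ppq = -35550/39889, Gamma_pqq = 338852/119667, Gamma_qpp = 96174/39889, Gamma_qpq = 32868/39889, Gamma_qqq = -29916/39889
X = (2, 3/2), Y = (1/8, -3/4) at the point

Answer: (nabla_X Y)^p = -95749/319112, (nabla_X Y)^q = 58239/159556


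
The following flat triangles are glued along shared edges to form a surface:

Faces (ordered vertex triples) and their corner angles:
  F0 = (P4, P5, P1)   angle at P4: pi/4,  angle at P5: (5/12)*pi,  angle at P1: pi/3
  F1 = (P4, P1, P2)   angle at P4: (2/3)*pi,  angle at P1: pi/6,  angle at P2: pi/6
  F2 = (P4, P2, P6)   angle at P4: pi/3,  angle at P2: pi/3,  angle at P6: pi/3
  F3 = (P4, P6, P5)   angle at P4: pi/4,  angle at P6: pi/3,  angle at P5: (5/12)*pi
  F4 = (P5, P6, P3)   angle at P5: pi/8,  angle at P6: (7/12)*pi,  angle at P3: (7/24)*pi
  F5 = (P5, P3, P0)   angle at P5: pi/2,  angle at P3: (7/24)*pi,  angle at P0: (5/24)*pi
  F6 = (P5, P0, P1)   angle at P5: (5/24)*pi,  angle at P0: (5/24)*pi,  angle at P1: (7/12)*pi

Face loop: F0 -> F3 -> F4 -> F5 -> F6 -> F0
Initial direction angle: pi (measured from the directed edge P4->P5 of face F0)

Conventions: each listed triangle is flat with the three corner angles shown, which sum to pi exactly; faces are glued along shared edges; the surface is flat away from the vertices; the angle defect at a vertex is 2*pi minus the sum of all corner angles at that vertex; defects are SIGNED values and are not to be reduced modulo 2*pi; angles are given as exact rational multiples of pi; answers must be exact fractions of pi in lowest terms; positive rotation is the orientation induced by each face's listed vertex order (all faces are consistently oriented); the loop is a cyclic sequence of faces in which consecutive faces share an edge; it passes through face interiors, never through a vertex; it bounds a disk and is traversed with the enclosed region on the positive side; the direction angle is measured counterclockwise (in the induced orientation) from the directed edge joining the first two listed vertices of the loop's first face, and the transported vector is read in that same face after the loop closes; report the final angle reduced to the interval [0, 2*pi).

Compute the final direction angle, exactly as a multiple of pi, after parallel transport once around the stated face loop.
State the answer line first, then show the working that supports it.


Answer: final direction angle = (4/3)*pi

enclosed vertex P5: corner angles sum to (5/3)*pi, defect = 2*pi - (5/3)*pi = pi/3
the final direction is the initial angle plus the enclosed defects, taken mod 2*pi in the induced orientation
final angle = pi + pi/3 = (4/3)*pi (mod 2*pi)
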